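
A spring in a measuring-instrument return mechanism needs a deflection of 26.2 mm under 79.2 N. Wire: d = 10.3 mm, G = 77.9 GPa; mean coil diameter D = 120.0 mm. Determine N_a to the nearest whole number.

Required rate k = F/δ = 79.2/26.2 = 3.0229 N/mm
N_a = Gd⁴/(8D³k) = (77.9×10³ × 10.3⁴)/(8 × 120.0³ × 3.0229)
    = 8.76771e+08 / 4.17886e+07 = 20.98 → 21 coils

21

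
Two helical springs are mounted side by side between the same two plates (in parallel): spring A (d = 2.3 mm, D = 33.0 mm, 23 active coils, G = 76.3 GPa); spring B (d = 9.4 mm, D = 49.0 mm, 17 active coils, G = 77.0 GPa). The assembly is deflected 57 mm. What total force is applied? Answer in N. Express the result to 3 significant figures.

k_A = Gd⁴/(8D³N_a) = (76.3×10³)(2.3⁴)/(8·33.0³·23) = 0.32291 N/mm
k_B = Gd⁴/(8D³N_a) = (77.0×10³)(9.4⁴)/(8·49.0³·17) = 37.573 N/mm
Parallel: k_eq = 0.32291 + 37.573 = 37.896 N/mm
F = k_eq·δ = 37.896·57 = 2160.1 N

2160 N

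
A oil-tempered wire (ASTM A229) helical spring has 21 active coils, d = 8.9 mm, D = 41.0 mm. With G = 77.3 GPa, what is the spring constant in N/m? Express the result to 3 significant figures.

k = Gd⁴/(8D³N_a) = (77.3×10³ × 8.9⁴) / (8 × 41.0³ × 21)
  = 4.84998e+08 / 1.15787e+07 = 41.887 N/mm = 41887 N/m

41900 N/m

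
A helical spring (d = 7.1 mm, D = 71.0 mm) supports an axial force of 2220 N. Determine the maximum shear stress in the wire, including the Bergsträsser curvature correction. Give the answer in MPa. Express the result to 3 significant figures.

Spring index C = D/d = 71.0/7.1 = 10.0000
K_B = (4C+2)/(4C−3) = 42.000/37.000 = 1.1351
τ₀ = 8FD/(πd³) = 8·2220·71.0/(π·7.1³) = 1.26096e+06/1124.4 = 1121.4 MPa
τ_max = K·τ₀ = 1.1351 × 1121.4 = 1273 MPa

1270 MPa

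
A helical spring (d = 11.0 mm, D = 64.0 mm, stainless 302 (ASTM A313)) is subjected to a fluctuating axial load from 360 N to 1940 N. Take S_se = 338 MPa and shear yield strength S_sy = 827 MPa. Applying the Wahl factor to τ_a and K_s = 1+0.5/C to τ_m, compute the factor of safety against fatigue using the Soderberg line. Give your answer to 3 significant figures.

1.83

C = D/d = 64.0/11.0 = 5.8182; K_W = (4C−1)/(4C−4)+0.615/C = 1.2614; K_s = 1+0.5/C = 1.0859
F_a = (F_max−F_min)/2 = 790 N; F_m = (F_max+F_min)/2 = 1150 N
τ_a = K_W·8F_aD/(πd³) = 1.2614 × 96.732 = 122.01 MPa
τ_m = K_s·8F_mD/(πd³) = 1.0859 × 140.81 = 152.91 MPa
Soderberg: 1/n_f = τ_a/S_se + τ_m/S_sy = 122.01/338 + 152.91/827 = 0.36099 + 0.18490 = 0.54589
n_f = 1/0.54589 = 1.832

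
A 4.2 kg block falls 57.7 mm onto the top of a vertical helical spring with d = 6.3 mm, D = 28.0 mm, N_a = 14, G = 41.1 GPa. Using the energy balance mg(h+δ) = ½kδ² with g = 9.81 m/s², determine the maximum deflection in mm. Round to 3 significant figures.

k = Gd⁴/(8D³N_a) = (41.1×10³)(6.3⁴)/(8·28.0³·14) = 26.334 N/mm
W = mg = 4.2 × 9.81 = 41.202 N
½kδ² − Wδ − Wh = 0 → δ = (W + √(W² + 2kWh))/k
δ = (41.202 + √(1697.6 + 125209))/26.334 = (41.202 + 356.24)/26.334 = 15.093 mm

15.1 mm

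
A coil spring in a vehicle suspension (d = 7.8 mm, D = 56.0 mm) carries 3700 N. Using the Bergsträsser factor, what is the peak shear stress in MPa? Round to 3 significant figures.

Spring index C = D/d = 56.0/7.8 = 7.1795
K_B = (4C+2)/(4C−3) = 30.718/25.718 = 1.1944
τ₀ = 8FD/(πd³) = 8·3700·56.0/(π·7.8³) = 1.6576e+06/1490.8 = 1111.8 MPa
τ_max = K·τ₀ = 1.1944 × 1111.8 = 1328 MPa

1330 MPa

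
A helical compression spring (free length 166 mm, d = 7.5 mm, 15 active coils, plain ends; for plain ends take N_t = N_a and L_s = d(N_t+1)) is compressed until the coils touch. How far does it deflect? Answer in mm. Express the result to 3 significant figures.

46.0 mm

N_t = 15; L_s = 7.5·16 = 120 mm
δ_solid = L₀ − L_s = 166 − 120 = 46 mm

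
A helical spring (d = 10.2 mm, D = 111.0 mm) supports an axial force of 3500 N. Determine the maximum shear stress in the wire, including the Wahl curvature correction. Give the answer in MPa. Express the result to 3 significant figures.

1060 MPa

Spring index C = D/d = 111.0/10.2 = 10.8824
K_W = (4C−1)/(4C−4) + 0.615/C = 42.529/39.529 + 0.0565 = 1.1324
τ₀ = 8FD/(πd³) = 8·3500·111.0/(π·10.2³) = 3.108e+06/3333.9 = 932.25 MPa
τ_max = K·τ₀ = 1.1324 × 932.25 = 1055.7 MPa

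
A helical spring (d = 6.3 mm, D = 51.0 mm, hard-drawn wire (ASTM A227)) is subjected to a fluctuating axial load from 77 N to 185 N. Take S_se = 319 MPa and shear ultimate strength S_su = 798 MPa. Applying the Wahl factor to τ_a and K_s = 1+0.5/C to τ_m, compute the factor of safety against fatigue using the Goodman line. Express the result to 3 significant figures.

5.14

C = D/d = 51.0/6.3 = 8.0952; K_W = (4C−1)/(4C−4)+0.615/C = 1.1817; K_s = 1+0.5/C = 1.0618
F_a = (F_max−F_min)/2 = 54 N; F_m = (F_max+F_min)/2 = 131 N
τ_a = K_W·8F_aD/(πd³) = 1.1817 × 28.047 = 33.142 MPa
τ_m = K_s·8F_mD/(πd³) = 1.0618 × 68.039 = 72.242 MPa
Goodman: 1/n_f = τ_a/S_se + τ_m/S_su = 33.142/319 + 72.242/798 = 0.10389 + 0.09053 = 0.19442
n_f = 1/0.19442 = 5.143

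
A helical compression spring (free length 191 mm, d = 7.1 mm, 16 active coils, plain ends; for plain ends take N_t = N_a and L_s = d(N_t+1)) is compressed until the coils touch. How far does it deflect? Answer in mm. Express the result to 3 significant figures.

70.3 mm

N_t = 16; L_s = 7.1·17 = 120.7 mm
δ_solid = L₀ − L_s = 191 − 120.7 = 70.3 mm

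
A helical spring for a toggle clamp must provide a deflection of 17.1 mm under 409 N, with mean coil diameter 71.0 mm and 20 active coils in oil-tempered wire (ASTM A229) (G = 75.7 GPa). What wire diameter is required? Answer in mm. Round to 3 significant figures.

Required rate k = F/δ = 409/17.1 = 23.918 N/mm
d = (8D³N_a·k / G)^(1/4) = (8·71.0³·20·23.918 / (75.7×10³))^0.25
  = (18094)^0.25 = 11.5980 mm

11.6 mm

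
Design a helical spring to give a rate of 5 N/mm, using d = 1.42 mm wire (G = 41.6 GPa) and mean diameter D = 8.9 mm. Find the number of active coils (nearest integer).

N_a = Gd⁴/(8D³k) = (41.6×10³ × 1.42⁴)/(8 × 8.9³ × 5)
    = 169140 / 28198.8 = 5.998 → 6 coils

6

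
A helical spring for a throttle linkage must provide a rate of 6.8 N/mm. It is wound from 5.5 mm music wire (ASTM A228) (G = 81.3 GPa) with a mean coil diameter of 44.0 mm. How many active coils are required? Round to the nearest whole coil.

N_a = Gd⁴/(8D³k) = (81.3×10³ × 5.5⁴)/(8 × 44.0³ × 6.8)
    = 7.43946e+07 / 4.63401e+06 = 16.05 → 16 coils

16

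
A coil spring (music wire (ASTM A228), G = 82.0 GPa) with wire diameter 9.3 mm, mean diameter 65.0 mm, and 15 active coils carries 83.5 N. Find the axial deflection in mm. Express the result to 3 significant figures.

k = Gd⁴/(8D³N_a) = (82.0×10³)(9.3⁴)/(8·65.0³·15) = 18.613 N/mm
δ = F/k = 83.5 / 18.613 = 4.486 mm

4.49 mm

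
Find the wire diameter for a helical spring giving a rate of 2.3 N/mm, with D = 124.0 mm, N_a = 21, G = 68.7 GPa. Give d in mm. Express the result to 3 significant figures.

d = (8D³N_a·k / G)^(1/4) = (8·124.0³·21·2.3 / (68.7×10³))^0.25
  = (10724)^0.25 = 10.1762 mm

10.2 mm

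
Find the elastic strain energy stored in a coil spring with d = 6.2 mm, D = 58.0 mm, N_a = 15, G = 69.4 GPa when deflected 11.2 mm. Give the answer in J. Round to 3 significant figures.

0.275 J

k = Gd⁴/(8D³N_a) = (69.4×10³)(6.2⁴)/(8·58.0³·15) = 4.3799 N/mm
U = ½kδ² = 0.5 × 4.3799 × 11.2² = 274.71 N·mm = 0.27471 J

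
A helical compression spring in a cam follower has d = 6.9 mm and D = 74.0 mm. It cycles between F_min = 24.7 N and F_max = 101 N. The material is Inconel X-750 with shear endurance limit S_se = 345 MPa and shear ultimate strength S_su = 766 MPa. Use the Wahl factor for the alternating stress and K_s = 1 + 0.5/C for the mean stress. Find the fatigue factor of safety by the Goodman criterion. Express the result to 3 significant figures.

8.25

C = D/d = 74.0/6.9 = 10.7246; K_W = (4C−1)/(4C−4)+0.615/C = 1.1345; K_s = 1+0.5/C = 1.0466
F_a = (F_max−F_min)/2 = 38.15 N; F_m = (F_max+F_min)/2 = 62.85 N
τ_a = K_W·8F_aD/(πd³) = 1.1345 × 21.884 = 24.826 MPa
τ_m = K_s·8F_mD/(πd³) = 1.0466 × 36.052 = 37.733 MPa
Goodman: 1/n_f = τ_a/S_se + τ_m/S_su = 24.826/345 + 37.733/766 = 0.07196 + 0.04926 = 0.12122
n_f = 1/0.12122 = 8.249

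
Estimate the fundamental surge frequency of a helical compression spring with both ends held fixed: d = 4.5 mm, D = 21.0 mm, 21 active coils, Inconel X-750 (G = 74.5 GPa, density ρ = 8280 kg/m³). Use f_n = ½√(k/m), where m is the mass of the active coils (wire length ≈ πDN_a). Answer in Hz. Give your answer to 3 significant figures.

k = Gd⁴/(8D³N_a) = (74.5×10³)(4.5⁴)/(8·21.0³·21) = 19.635 N/mm = 19635 N/m
Wire length L = πDN_a = π·21.0·21 = 1385.4 mm
m = ρ·(πd²/4)·L = 8280 × 15.904×10⁻⁶ m² × 1.3854 m = 0.18245 kg
f_n = ½√(k/m) = 0.5·√(19635/0.18245) = 0.5·√(1.0762e+05) = 164.03 Hz

164 Hz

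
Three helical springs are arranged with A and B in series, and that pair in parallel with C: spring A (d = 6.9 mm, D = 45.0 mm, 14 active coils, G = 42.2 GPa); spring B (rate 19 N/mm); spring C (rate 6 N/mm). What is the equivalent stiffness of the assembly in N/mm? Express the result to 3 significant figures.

12.3 N/mm

k_A = Gd⁴/(8D³N_a) = (42.2×10³)(6.9⁴)/(8·45.0³·14) = 9.3725 N/mm
Springs A,B series: k_AB = 1/(1/9.3725+1/19) = 6.2764 N/mm; parallel with C: k_eq = 6.2764+6 = 12.276 N/mm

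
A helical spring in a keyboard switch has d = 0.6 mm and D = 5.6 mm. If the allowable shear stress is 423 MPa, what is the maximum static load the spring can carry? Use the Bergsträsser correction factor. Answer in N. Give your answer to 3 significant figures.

C = D/d = 5.6/0.6 = 9.3333
K_B = (4C+2)/(4C−3) = 39.333/34.333 = 1.1456
τ_max = K·8FD/(πd³) → F_max = τ_allow·πd³/(8DK)
F_max = 423·π·0.6³/(8·5.6·1.1456) = 287.04/51.324 = 5.5927 N

5.59 N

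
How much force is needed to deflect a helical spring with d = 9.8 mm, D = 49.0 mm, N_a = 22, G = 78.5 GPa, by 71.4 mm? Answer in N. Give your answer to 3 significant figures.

2500 N

k = Gd⁴/(8D³N_a) = (78.5×10³)(9.8⁴)/(8·49.0³·22) = 34.968 N/mm
F = k·δ = 34.968 × 71.4 = 2496.7 N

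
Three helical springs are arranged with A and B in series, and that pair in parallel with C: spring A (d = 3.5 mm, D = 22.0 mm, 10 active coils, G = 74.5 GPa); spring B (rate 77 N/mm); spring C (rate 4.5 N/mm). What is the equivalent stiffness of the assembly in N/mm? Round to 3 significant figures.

15.7 N/mm

k_A = Gd⁴/(8D³N_a) = (74.5×10³)(3.5⁴)/(8·22.0³·10) = 13.124 N/mm
Springs A,B series: k_AB = 1/(1/13.124+1/77) = 11.213 N/mm; parallel with C: k_eq = 11.213+4.5 = 15.713 N/mm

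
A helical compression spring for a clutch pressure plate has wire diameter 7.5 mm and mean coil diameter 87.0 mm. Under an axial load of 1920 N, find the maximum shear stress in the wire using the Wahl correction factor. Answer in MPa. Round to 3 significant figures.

Spring index C = D/d = 87.0/7.5 = 11.6000
K_W = (4C−1)/(4C−4) + 0.615/C = 45.400/42.400 + 0.0530 = 1.1238
τ₀ = 8FD/(πd³) = 8·1920·87.0/(π·7.5³) = 1.33632e+06/1325.4 = 1008.3 MPa
τ_max = K·τ₀ = 1.1238 × 1008.3 = 1133.1 MPa

1130 MPa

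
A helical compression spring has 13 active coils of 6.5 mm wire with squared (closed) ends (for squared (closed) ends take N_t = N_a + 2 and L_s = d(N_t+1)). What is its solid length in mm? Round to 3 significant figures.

104 mm

squared (closed) ends: N_t = N_a + 2 = 13 + 2 = 15
L_s = d·(N_t+1) = 6.5 × 16 = 104 mm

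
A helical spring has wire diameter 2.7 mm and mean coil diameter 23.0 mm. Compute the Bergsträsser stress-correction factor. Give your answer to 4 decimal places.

C = D/d = 23.0/2.7 = 8.5185
K_B = (4C+2)/(4C−3) = 36.074/31.074 = 1.1609

1.1609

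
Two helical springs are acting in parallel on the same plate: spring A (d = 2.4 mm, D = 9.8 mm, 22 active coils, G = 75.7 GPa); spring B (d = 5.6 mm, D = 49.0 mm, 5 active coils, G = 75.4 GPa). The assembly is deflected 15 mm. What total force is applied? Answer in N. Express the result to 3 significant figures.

k_A = Gd⁴/(8D³N_a) = (75.7×10³)(2.4⁴)/(8·9.8³·22) = 15.162 N/mm
k_B = Gd⁴/(8D³N_a) = (75.4×10³)(5.6⁴)/(8·49.0³·5) = 15.757 N/mm
Parallel: k_eq = 15.162 + 15.757 = 30.919 N/mm
F = k_eq·δ = 30.919·15 = 463.78 N

464 N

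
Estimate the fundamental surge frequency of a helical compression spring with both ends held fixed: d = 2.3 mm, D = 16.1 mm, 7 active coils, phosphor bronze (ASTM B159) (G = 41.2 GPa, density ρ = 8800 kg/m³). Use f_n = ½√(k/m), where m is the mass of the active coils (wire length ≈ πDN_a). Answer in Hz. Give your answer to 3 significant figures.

k = Gd⁴/(8D³N_a) = (41.2×10³)(2.3⁴)/(8·16.1³·7) = 4.9334 N/mm = 4933.4 N/m
Wire length L = πDN_a = π·16.1·7 = 354.06 mm
m = ρ·(πd²/4)·L = 8800 × 4.1548×10⁻⁶ m² × 0.35406 m = 0.012945 kg
f_n = ½√(k/m) = 0.5·√(4933.4/0.012945) = 0.5·√(3.811e+05) = 308.67 Hz

309 Hz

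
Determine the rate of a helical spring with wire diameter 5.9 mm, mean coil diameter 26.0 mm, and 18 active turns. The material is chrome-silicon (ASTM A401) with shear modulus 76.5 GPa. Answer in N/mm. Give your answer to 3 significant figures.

k = Gd⁴/(8D³N_a) = (76.5×10³ × 5.9⁴) / (8 × 26.0³ × 18)
  = 9.26978e+07 / 2.53094e+06 = 36.626 N/mm

36.6 N/mm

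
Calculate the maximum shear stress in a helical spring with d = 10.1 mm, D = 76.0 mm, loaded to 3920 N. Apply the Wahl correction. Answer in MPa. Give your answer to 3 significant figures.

881 MPa

Spring index C = D/d = 76.0/10.1 = 7.5248
K_W = (4C−1)/(4C−4) + 0.615/C = 29.099/26.099 + 0.0817 = 1.1967
τ₀ = 8FD/(πd³) = 8·3920·76.0/(π·10.1³) = 2.38336e+06/3236.8 = 736.34 MPa
τ_max = K·τ₀ = 1.1967 × 736.34 = 881.16 MPa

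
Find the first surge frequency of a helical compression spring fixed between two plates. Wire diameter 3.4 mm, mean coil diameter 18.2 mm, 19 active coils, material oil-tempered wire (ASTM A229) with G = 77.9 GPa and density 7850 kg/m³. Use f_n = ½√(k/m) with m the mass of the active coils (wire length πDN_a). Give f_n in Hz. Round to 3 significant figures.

192 Hz

k = Gd⁴/(8D³N_a) = (77.9×10³)(3.4⁴)/(8·18.2³·19) = 11.36 N/mm = 11360 N/m
Wire length L = πDN_a = π·18.2·19 = 1086.4 mm
m = ρ·(πd²/4)·L = 7850 × 9.0792×10⁻⁶ m² × 1.0864 m = 0.077427 kg
f_n = ½√(k/m) = 0.5·√(11360/0.077427) = 0.5·√(1.4672e+05) = 191.52 Hz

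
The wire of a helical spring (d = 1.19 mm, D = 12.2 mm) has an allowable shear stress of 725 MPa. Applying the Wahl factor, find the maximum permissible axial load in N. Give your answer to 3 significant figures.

C = D/d = 12.2/1.19 = 10.2521
K_W = (4C−1)/(4C−4) + 0.615/C = 40.008/37.008 + 0.0600 = 1.1411
τ_max = K·8FD/(πd³) → F_max = τ_allow·πd³/(8DK)
F_max = 725·π·1.19³/(8·12.2·1.1411) = 3838.2/111.37 = 34.465 N

34.5 N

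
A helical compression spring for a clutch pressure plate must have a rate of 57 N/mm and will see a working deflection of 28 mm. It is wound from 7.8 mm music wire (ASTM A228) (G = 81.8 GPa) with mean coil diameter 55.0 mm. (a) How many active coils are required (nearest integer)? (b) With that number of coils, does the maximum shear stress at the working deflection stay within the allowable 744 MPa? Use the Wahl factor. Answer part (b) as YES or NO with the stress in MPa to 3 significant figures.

(a) 4 coils; (b) YES, τ_max = 569 MPa

N_a = Gd⁴/(8D³k) = (81.8×10³)(7.8⁴)/(8·55.0³·57) = 3.991 → N_a = 4
Actual rate k = Gd⁴/(8D³·4) = 56.871 N/mm
Working load F = kδ = 56.871·28 = 1592.4 N
C = 55.0/7.8 = 7.0513; K_W = (4C−1)/(4C−4)+0.615/C = 1.2112
τ_max = K_W·8FD/(πd³) = 1.2112·469.97 = 569.21 MPa
τ_max ≤ 744 MPa → acceptable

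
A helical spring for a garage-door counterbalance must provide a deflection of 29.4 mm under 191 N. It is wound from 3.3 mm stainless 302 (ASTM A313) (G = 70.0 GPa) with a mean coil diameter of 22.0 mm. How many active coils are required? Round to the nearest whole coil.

Required rate k = F/δ = 191/29.4 = 6.4966 N/mm
N_a = Gd⁴/(8D³k) = (70.0×10³ × 3.3⁴)/(8 × 22.0³ × 6.4966)
    = 8.30145e+06 / 553406 = 15 → 15 coils

15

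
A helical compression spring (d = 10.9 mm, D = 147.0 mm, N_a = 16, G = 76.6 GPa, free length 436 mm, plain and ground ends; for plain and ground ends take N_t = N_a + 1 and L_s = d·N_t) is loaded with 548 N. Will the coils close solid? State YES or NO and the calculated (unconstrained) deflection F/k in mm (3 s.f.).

k = Gd⁴/(8D³N_a) = (76.6×10³)(10.9⁴)/(8·147.0³·16) = 2.6593 N/mm
N_t = 17; L_s = 10.9·17 = 185.3 mm; δ_solid = L₀ − L_s = 436 − 185.3 = 250.7 mm
δ = F/k = 548/2.6593 = 206.07 mm
δ < δ_solid → spring does not go solid

NO, δ = 206 mm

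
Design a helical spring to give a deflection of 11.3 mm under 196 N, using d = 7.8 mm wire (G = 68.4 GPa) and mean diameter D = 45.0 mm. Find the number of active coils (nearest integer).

20

Required rate k = F/δ = 196/11.3 = 17.345 N/mm
N_a = Gd⁴/(8D³k) = (68.4×10³ × 7.8⁴)/(8 × 45.0³ × 17.345)
    = 2.53183e+08 / 1.26446e+07 = 20.02 → 20 coils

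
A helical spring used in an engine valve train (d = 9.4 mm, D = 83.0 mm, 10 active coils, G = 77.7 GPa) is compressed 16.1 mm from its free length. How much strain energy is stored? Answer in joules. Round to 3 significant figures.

1.72 J

k = Gd⁴/(8D³N_a) = (77.7×10³)(9.4⁴)/(8·83.0³·10) = 13.262 N/mm
U = ½kδ² = 0.5 × 13.262 × 16.1² = 1718.8 N·mm = 1.7188 J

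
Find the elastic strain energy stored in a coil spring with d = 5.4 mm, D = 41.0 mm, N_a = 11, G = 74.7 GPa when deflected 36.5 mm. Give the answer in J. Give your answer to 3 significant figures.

6.98 J

k = Gd⁴/(8D³N_a) = (74.7×10³)(5.4⁴)/(8·41.0³·11) = 10.473 N/mm
U = ½kδ² = 0.5 × 10.473 × 36.5² = 6976.2 N·mm = 6.9762 J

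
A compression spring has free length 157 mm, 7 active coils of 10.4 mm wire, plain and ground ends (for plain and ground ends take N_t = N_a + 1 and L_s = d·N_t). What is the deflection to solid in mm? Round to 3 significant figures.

73.8 mm

N_t = 8; L_s = 10.4·8 = 83.2 mm
δ_solid = L₀ − L_s = 157 − 83.2 = 73.8 mm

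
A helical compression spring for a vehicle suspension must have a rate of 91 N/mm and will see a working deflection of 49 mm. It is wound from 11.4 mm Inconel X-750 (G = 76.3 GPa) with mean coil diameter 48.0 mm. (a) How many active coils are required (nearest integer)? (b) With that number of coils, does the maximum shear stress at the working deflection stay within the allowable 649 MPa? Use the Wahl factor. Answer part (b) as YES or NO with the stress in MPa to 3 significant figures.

N_a = Gd⁴/(8D³k) = (76.3×10³)(11.4⁴)/(8·48.0³·91) = 16.01 → N_a = 16
Actual rate k = Gd⁴/(8D³·16) = 91.035 N/mm
Working load F = kδ = 91.035·49 = 4460.7 N
C = 48.0/11.4 = 4.2105; K_W = (4C−1)/(4C−4)+0.615/C = 1.3797
τ_max = K_W·8FD/(πd³) = 1.3797·368.02 = 507.75 MPa
τ_max ≤ 649 MPa → acceptable

(a) 16 coils; (b) YES, τ_max = 508 MPa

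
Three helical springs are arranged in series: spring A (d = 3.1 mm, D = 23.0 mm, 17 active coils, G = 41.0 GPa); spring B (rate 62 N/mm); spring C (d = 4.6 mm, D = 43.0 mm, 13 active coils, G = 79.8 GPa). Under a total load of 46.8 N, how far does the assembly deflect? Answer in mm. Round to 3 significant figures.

k_A = Gd⁴/(8D³N_a) = (41.0×10³)(3.1⁴)/(8·23.0³·17) = 2.2883 N/mm
k_C = Gd⁴/(8D³N_a) = (79.8×10³)(4.6⁴)/(8·43.0³·13) = 4.3211 N/mm
Series: 1/k_eq = 1/2.2883 + 1/62 + 1/4.3211 = 0.68456; k_eq = 1.4608 N/mm
δ = F/k_eq = 46.8/1.4608 = 32.037 mm

32.0 mm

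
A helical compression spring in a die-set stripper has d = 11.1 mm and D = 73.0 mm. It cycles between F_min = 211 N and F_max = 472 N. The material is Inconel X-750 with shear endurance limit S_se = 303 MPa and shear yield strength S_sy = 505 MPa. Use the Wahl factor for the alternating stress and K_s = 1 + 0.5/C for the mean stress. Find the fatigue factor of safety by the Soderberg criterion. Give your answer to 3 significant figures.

5.86

C = D/d = 73.0/11.1 = 6.5766; K_W = (4C−1)/(4C−4)+0.615/C = 1.2280; K_s = 1+0.5/C = 1.0760
F_a = (F_max−F_min)/2 = 130.5 N; F_m = (F_max+F_min)/2 = 341.5 N
τ_a = K_W·8F_aD/(πd³) = 1.2280 × 17.738 = 21.782 MPa
τ_m = K_s·8F_mD/(πd³) = 1.0760 × 46.418 = 49.947 MPa
Soderberg: 1/n_f = τ_a/S_se + τ_m/S_sy = 21.782/303 + 49.947/505 = 0.07189 + 0.09890 = 0.17079
n_f = 1/0.17079 = 5.855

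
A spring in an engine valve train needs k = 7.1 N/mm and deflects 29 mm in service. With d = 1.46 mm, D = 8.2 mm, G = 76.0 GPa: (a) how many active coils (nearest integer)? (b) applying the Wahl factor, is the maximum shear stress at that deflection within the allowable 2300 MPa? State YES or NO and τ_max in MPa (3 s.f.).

(a) 11 coils; (b) YES, τ_max = 1760 MPa

N_a = Gd⁴/(8D³k) = (76.0×10³)(1.46⁴)/(8·8.2³·7.1) = 11.03 → N_a = 11
Actual rate k = Gd⁴/(8D³·11) = 7.1171 N/mm
Working load F = kδ = 7.1171·29 = 206.39 N
C = 8.2/1.46 = 5.6164; K_W = (4C−1)/(4C−4)+0.615/C = 1.2720
τ_max = K_W·8FD/(πd³) = 1.2720·1384.8 = 1761.4 MPa
τ_max ≤ 2300 MPa → acceptable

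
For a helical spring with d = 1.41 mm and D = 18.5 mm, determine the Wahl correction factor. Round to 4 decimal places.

C = D/d = 18.5/1.41 = 13.1206
K_W = (4C−1)/(4C−4) + 0.615/C = 51.482/48.482 + 0.0469 = 1.1088

1.1088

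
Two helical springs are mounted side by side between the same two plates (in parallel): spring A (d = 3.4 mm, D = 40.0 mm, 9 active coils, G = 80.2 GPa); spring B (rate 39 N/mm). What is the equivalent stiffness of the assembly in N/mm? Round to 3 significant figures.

k_A = Gd⁴/(8D³N_a) = (80.2×10³)(3.4⁴)/(8·40.0³·9) = 2.3258 N/mm
Parallel: k_eq = 2.3258 + 39 = 41.326 N/mm

41.3 N/mm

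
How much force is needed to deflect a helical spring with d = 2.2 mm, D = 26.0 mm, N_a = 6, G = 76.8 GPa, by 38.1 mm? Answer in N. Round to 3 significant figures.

81.2 N

k = Gd⁴/(8D³N_a) = (76.8×10³)(2.2⁴)/(8·26.0³·6) = 2.1325 N/mm
F = k·δ = 2.1325 × 38.1 = 81.249 N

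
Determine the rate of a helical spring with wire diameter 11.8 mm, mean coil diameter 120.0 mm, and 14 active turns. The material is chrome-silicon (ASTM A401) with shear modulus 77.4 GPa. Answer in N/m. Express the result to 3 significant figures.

7750 N/m

k = Gd⁴/(8D³N_a) = (77.4×10³ × 11.8⁴) / (8 × 120.0³ × 14)
  = 1.50061e+09 / 1.93536e+08 = 7.7537 N/mm = 7753.7 N/m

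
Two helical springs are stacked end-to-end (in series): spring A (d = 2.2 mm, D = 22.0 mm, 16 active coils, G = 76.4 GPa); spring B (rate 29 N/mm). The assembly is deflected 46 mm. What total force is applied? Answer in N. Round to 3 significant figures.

57.8 N

k_A = Gd⁴/(8D³N_a) = (76.4×10³)(2.2⁴)/(8·22.0³·16) = 1.3131 N/mm
Series: 1/k_eq = 1/1.3131 + 1/29 = 0.79602; k_eq = 1.2562 N/mm
F = k_eq·δ = 1.2562·46 = 57.787 N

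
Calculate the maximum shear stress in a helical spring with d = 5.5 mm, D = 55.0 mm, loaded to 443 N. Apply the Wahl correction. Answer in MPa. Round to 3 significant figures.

427 MPa

Spring index C = D/d = 55.0/5.5 = 10.0000
K_W = (4C−1)/(4C−4) + 0.615/C = 39.000/36.000 + 0.0615 = 1.1448
τ₀ = 8FD/(πd³) = 8·443·55.0/(π·5.5³) = 194920/522.68 = 372.92 MPa
τ_max = K·τ₀ = 1.1448 × 372.92 = 426.93 MPa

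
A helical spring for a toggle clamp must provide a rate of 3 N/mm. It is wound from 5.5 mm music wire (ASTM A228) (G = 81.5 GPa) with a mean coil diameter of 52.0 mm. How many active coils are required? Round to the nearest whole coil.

N_a = Gd⁴/(8D³k) = (81.5×10³ × 5.5⁴)/(8 × 52.0³ × 3)
    = 7.45776e+07 / 3.37459e+06 = 22.1 → 22 coils

22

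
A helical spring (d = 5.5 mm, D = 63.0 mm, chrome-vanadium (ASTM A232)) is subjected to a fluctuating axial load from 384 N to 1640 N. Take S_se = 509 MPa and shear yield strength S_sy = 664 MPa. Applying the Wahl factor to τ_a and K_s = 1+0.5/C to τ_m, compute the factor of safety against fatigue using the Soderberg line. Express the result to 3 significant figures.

0.348

C = D/d = 63.0/5.5 = 11.4545; K_W = (4C−1)/(4C−4)+0.615/C = 1.1254; K_s = 1+0.5/C = 1.0437
F_a = (F_max−F_min)/2 = 628 N; F_m = (F_max+F_min)/2 = 1012 N
τ_a = K_W·8F_aD/(πd³) = 1.1254 × 605.55 = 681.51 MPa
τ_m = K_s·8F_mD/(πd³) = 1.0437 × 975.83 = 1018.4 MPa
Soderberg: 1/n_f = τ_a/S_se + τ_m/S_sy = 681.51/509 + 1018.4/664 = 1.33891 + 1.53377 = 2.8727
n_f = 1/2.8727 = 0.3481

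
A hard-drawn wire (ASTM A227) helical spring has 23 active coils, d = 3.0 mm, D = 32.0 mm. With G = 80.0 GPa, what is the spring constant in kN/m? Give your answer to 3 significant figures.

k = Gd⁴/(8D³N_a) = (80.0×10³ × 3.0⁴) / (8 × 32.0³ × 23)
  = 6.48e+06 / 6.02931e+06 = 1.0747 N/mm

1.07 kN/m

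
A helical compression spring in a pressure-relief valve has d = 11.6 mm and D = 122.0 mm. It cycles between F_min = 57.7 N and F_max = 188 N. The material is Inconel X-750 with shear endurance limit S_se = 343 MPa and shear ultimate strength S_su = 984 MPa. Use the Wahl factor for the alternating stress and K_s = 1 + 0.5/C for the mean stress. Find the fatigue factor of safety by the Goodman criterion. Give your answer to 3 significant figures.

14.5

C = D/d = 122.0/11.6 = 10.5172; K_W = (4C−1)/(4C−4)+0.615/C = 1.1373; K_s = 1+0.5/C = 1.0475
F_a = (F_max−F_min)/2 = 65.15 N; F_m = (F_max+F_min)/2 = 122.85 N
τ_a = K_W·8F_aD/(πd³) = 1.1373 × 12.967 = 14.747 MPa
τ_m = K_s·8F_mD/(πd³) = 1.0475 × 24.451 = 25.614 MPa
Goodman: 1/n_f = τ_a/S_se + τ_m/S_su = 14.747/343 + 25.614/984 = 0.04299 + 0.02603 = 0.069025
n_f = 1/0.069025 = 14.49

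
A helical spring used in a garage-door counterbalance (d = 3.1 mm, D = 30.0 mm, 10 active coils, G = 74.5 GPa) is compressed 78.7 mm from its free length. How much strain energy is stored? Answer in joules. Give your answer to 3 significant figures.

9.86 J

k = Gd⁴/(8D³N_a) = (74.5×10³)(3.1⁴)/(8·30.0³·10) = 3.1853 N/mm
U = ½kδ² = 0.5 × 3.1853 × 78.7² = 9864.4 N·mm = 9.8644 J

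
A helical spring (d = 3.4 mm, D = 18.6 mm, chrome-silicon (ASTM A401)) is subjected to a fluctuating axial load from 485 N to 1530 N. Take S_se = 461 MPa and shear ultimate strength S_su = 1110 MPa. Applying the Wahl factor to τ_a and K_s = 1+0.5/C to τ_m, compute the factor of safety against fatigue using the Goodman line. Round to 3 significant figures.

0.340

C = D/d = 18.6/3.4 = 5.4706; K_W = (4C−1)/(4C−4)+0.615/C = 1.2802; K_s = 1+0.5/C = 1.0914
F_a = (F_max−F_min)/2 = 522.5 N; F_m = (F_max+F_min)/2 = 1007.5 N
τ_a = K_W·8F_aD/(πd³) = 1.2802 × 629.65 = 806.07 MPa
τ_m = K_s·8F_mD/(πd³) = 1.0914 × 1214.1 = 1325.1 MPa
Goodman: 1/n_f = τ_a/S_se + τ_m/S_su = 806.07/461 + 1325.1/1110 = 1.74853 + 1.19377 = 2.9423
n_f = 1/2.9423 = 0.3399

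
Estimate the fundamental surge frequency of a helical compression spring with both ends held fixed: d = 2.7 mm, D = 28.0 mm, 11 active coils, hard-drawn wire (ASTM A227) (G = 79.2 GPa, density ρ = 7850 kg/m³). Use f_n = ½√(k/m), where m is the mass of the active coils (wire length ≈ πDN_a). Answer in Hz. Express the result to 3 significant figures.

k = Gd⁴/(8D³N_a) = (79.2×10³)(2.7⁴)/(8·28.0³·11) = 2.1788 N/mm = 2178.8 N/m
Wire length L = πDN_a = π·28.0·11 = 967.61 mm
m = ρ·(πd²/4)·L = 7850 × 5.7256×10⁻⁶ m² × 0.96761 m = 0.04349 kg
f_n = ½√(k/m) = 0.5·√(2178.8/0.04349) = 0.5·√(50100) = 111.91 Hz

112 Hz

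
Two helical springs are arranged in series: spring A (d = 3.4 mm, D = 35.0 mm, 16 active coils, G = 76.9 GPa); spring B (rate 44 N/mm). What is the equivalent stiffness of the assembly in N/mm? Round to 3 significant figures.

k_A = Gd⁴/(8D³N_a) = (76.9×10³)(3.4⁴)/(8·35.0³·16) = 1.8725 N/mm
Series: 1/k_eq = 1/1.8725 + 1/44 = 0.55677; k_eq = 1.7961 N/mm

1.80 N/mm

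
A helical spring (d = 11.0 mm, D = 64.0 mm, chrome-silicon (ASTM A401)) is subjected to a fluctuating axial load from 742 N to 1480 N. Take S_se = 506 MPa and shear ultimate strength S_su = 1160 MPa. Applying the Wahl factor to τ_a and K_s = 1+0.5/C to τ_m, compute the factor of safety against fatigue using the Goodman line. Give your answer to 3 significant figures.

C = D/d = 64.0/11.0 = 5.8182; K_W = (4C−1)/(4C−4)+0.615/C = 1.2614; K_s = 1+0.5/C = 1.0859
F_a = (F_max−F_min)/2 = 369 N; F_m = (F_max+F_min)/2 = 1111 N
τ_a = K_W·8F_aD/(πd³) = 1.2614 × 45.182 = 56.991 MPa
τ_m = K_s·8F_mD/(πd³) = 1.0859 × 136.04 = 147.73 MPa
Goodman: 1/n_f = τ_a/S_se + τ_m/S_su = 56.991/506 + 147.73/1160 = 0.11263 + 0.12735 = 0.23998
n_f = 1/0.23998 = 4.167

4.17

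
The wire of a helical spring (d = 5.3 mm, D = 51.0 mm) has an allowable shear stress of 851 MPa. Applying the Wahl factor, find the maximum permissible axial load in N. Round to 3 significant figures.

C = D/d = 51.0/5.3 = 9.6226
K_W = (4C−1)/(4C−4) + 0.615/C = 37.491/34.491 + 0.0639 = 1.1509
τ_max = K·8FD/(πd³) → F_max = τ_allow·πd³/(8DK)
F_max = 851·π·5.3³/(8·51.0·1.1509) = 3.9802e+05/469.56 = 847.64 N

848 N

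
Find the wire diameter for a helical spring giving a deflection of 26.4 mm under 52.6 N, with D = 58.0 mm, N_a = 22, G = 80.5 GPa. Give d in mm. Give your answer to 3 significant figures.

5.40 mm

Required rate k = F/δ = 52.6/26.4 = 1.9924 N/mm
d = (8D³N_a·k / G)^(1/4) = (8·58.0³·22·1.9924 / (80.5×10³))^0.25
  = (849.93)^0.25 = 5.3994 mm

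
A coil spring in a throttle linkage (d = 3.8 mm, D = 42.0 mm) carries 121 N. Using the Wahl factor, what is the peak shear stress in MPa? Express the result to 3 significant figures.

Spring index C = D/d = 42.0/3.8 = 11.0526
K_W = (4C−1)/(4C−4) + 0.615/C = 43.211/40.211 + 0.0556 = 1.1303
τ₀ = 8FD/(πd³) = 8·121·42.0/(π·3.8³) = 40656/172.39 = 235.84 MPa
τ_max = K·τ₀ = 1.1303 × 235.84 = 266.56 MPa

267 MPa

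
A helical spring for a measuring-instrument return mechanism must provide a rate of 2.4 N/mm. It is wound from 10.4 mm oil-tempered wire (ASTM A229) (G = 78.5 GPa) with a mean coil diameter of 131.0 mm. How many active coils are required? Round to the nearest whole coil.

21

N_a = Gd⁴/(8D³k) = (78.5×10³ × 10.4⁴)/(8 × 131.0³ × 2.4)
    = 9.18339e+08 / 4.31633e+07 = 21.28 → 21 coils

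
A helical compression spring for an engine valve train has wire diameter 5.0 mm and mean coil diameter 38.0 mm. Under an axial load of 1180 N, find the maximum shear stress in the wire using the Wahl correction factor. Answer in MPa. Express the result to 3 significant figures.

1090 MPa

Spring index C = D/d = 38.0/5.0 = 7.6000
K_W = (4C−1)/(4C−4) + 0.615/C = 29.400/26.400 + 0.0809 = 1.1946
τ₀ = 8FD/(πd³) = 8·1180·38.0/(π·5.0³) = 358720/392.7 = 913.47 MPa
τ_max = K·τ₀ = 1.1946 × 913.47 = 1091.2 MPa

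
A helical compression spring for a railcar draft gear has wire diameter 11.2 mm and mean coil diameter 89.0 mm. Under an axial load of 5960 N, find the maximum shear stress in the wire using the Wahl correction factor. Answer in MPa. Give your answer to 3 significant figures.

Spring index C = D/d = 89.0/11.2 = 7.9464
K_W = (4C−1)/(4C−4) + 0.615/C = 30.786/27.786 + 0.0774 = 1.1854
τ₀ = 8FD/(πd³) = 8·5960·89.0/(π·11.2³) = 4.24352e+06/4413.7 = 961.44 MPa
τ_max = K·τ₀ = 1.1854 × 961.44 = 1139.7 MPa

1140 MPa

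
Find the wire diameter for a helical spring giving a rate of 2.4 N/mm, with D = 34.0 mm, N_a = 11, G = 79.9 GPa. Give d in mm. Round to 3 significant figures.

3.19 mm

d = (8D³N_a·k / G)^(1/4) = (8·34.0³·11·2.4 / (79.9×10³))^0.25
  = (103.89)^0.25 = 3.1926 mm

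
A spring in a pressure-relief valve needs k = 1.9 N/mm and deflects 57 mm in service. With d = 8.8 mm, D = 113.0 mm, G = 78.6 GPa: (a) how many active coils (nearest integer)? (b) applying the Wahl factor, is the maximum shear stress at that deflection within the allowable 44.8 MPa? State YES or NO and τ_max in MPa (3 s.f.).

(a) 21 coils; (b) NO, τ_max = 52.0 MPa

N_a = Gd⁴/(8D³k) = (78.6×10³)(8.8⁴)/(8·113.0³·1.9) = 21.49 → N_a = 21
Actual rate k = Gd⁴/(8D³·21) = 1.9445 N/mm
Working load F = kδ = 1.9445·57 = 110.84 N
C = 113.0/8.8 = 12.8409; K_W = (4C−1)/(4C−4)+0.615/C = 1.1112
τ_max = K_W·8FD/(πd³) = 1.1112·46.801 = 52.007 MPa
τ_max > 44.8 MPa → exceeds allowable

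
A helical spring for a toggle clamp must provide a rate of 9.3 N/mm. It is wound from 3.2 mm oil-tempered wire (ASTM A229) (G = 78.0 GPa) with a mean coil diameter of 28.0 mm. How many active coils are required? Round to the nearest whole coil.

N_a = Gd⁴/(8D³k) = (78.0×10³ × 3.2⁴)/(8 × 28.0³ × 9.3)
    = 8.17889e+06 / 1.63323e+06 = 5.008 → 5 coils

5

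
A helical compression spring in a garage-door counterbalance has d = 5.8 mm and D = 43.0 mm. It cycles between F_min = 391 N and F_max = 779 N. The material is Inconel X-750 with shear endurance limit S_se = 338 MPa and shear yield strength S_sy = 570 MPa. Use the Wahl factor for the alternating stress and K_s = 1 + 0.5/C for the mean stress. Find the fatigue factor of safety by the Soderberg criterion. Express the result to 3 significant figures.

0.999

C = D/d = 43.0/5.8 = 7.4138; K_W = (4C−1)/(4C−4)+0.615/C = 1.1999; K_s = 1+0.5/C = 1.0674
F_a = (F_max−F_min)/2 = 194 N; F_m = (F_max+F_min)/2 = 585 N
τ_a = K_W·8F_aD/(πd³) = 1.1999 × 108.87 = 130.64 MPa
τ_m = K_s·8F_mD/(πd³) = 1.0674 × 328.31 = 350.45 MPa
Soderberg: 1/n_f = τ_a/S_se + τ_m/S_sy = 130.64/338 + 350.45/570 = 0.38650 + 0.61482 = 1.0013
n_f = 1/1.0013 = 0.9987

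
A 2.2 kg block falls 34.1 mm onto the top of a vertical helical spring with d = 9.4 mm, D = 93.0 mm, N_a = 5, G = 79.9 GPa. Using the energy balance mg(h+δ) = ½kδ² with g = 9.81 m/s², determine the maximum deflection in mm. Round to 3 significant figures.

k = Gd⁴/(8D³N_a) = (79.9×10³)(9.4⁴)/(8·93.0³·5) = 19.389 N/mm
W = mg = 2.2 × 9.81 = 21.582 N
½kδ² − Wδ − Wh = 0 → δ = (W + √(W² + 2kWh))/k
δ = (21.582 + √(465.78 + 28538.1))/19.389 = (21.582 + 170.31)/19.389 = 9.8968 mm

9.90 mm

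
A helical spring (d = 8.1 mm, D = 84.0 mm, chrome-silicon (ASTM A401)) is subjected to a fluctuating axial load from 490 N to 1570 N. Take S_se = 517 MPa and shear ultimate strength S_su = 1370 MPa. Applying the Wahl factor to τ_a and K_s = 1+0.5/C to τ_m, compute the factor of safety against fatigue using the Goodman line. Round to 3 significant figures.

C = D/d = 84.0/8.1 = 10.3704; K_W = (4C−1)/(4C−4)+0.615/C = 1.1393; K_s = 1+0.5/C = 1.0482
F_a = (F_max−F_min)/2 = 540 N; F_m = (F_max+F_min)/2 = 1030 N
τ_a = K_W·8F_aD/(πd³) = 1.1393 × 217.35 = 247.64 MPa
τ_m = K_s·8F_mD/(πd³) = 1.0482 × 414.57 = 434.56 MPa
Goodman: 1/n_f = τ_a/S_se + τ_m/S_su = 247.64/517 + 434.56/1370 = 0.47899 + 0.31720 = 0.79618
n_f = 1/0.79618 = 1.256

1.26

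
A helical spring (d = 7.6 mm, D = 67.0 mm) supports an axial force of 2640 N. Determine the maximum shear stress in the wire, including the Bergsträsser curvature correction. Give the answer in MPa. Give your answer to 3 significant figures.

1190 MPa

Spring index C = D/d = 67.0/7.6 = 8.8158
K_B = (4C+2)/(4C−3) = 37.263/32.263 = 1.1550
τ₀ = 8FD/(πd³) = 8·2640·67.0/(π·7.6³) = 1.41504e+06/1379.1 = 1026.1 MPa
τ_max = K·τ₀ = 1.1550 × 1026.1 = 1185.1 MPa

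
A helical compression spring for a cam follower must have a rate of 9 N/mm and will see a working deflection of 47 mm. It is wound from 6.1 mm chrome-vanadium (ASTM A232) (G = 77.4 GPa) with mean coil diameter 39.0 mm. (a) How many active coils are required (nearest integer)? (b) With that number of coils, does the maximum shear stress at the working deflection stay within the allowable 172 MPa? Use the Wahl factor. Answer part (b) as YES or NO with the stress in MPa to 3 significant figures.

N_a = Gd⁴/(8D³k) = (77.4×10³)(6.1⁴)/(8·39.0³·9) = 25.09 → N_a = 25
Actual rate k = Gd⁴/(8D³·25) = 9.0331 N/mm
Working load F = kδ = 9.0331·47 = 424.56 N
C = 39.0/6.1 = 6.3934; K_W = (4C−1)/(4C−4)+0.615/C = 1.2353
τ_max = K_W·8FD/(πd³) = 1.2353·185.76 = 229.46 MPa
τ_max > 172 MPa → exceeds allowable

(a) 25 coils; (b) NO, τ_max = 229 MPa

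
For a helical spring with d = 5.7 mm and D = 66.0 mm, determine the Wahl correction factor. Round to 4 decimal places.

C = D/d = 66.0/5.7 = 11.5789
K_W = (4C−1)/(4C−4) + 0.615/C = 45.316/42.316 + 0.0531 = 1.1240

1.1240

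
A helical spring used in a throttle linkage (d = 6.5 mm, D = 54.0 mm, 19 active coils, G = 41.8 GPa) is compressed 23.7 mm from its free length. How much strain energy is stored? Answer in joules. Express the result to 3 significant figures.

k = Gd⁴/(8D³N_a) = (41.8×10³)(6.5⁴)/(8·54.0³·19) = 3.1175 N/mm
U = ½kδ² = 0.5 × 3.1175 × 23.7² = 875.53 N·mm = 0.87553 J

0.876 J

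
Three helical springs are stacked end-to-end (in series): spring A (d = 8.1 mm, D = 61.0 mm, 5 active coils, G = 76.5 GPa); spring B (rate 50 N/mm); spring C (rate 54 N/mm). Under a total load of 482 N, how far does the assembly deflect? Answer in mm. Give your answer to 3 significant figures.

31.9 mm

k_A = Gd⁴/(8D³N_a) = (76.5×10³)(8.1⁴)/(8·61.0³·5) = 36.27 N/mm
Series: 1/k_eq = 1/36.27 + 1/50 + 1/54 = 0.066089; k_eq = 15.131 N/mm
δ = F/k_eq = 482/15.131 = 31.855 mm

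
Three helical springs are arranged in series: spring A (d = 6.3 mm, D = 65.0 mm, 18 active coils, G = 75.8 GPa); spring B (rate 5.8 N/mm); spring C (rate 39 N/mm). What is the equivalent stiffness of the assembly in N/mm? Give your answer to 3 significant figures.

k_A = Gd⁴/(8D³N_a) = (75.8×10³)(6.3⁴)/(8·65.0³·18) = 3.0195 N/mm
Series: 1/k_eq = 1/3.0195 + 1/5.8 + 1/39 = 0.52924; k_eq = 1.8895 N/mm

1.89 N/mm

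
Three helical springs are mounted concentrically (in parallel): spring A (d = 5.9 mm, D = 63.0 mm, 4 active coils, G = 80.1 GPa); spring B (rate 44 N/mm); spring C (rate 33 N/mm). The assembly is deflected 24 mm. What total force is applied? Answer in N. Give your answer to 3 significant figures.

k_A = Gd⁴/(8D³N_a) = (80.1×10³)(5.9⁴)/(8·63.0³·4) = 12.13 N/mm
Parallel: k_eq = 12.13 + 44 + 33 = 89.13 N/mm
F = k_eq·δ = 89.13·24 = 2139.1 N

2140 N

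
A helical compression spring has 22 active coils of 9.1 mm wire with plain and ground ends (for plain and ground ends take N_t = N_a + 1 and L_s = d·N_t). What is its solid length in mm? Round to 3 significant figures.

209 mm

plain and ground ends: N_t = N_a + 1 = 22 + 1 = 23
L_s = d·N_t = 9.1 × 23 = 209.3 mm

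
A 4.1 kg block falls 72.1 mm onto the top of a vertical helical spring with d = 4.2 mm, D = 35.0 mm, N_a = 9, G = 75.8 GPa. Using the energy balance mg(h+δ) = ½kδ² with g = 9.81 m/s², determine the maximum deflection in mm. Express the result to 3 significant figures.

k = Gd⁴/(8D³N_a) = (75.8×10³)(4.2⁴)/(8·35.0³·9) = 7.6406 N/mm
W = mg = 4.1 × 9.81 = 40.221 N
½kδ² − Wδ − Wh = 0 → δ = (W + √(W² + 2kWh))/k
δ = (40.221 + √(1617.7 + 44314.7))/7.6406 = (40.221 + 214.32)/7.6406 = 33.314 mm

33.3 mm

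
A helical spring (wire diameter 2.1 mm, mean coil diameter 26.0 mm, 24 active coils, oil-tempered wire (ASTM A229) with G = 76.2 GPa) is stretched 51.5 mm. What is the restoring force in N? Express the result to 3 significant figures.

k = Gd⁴/(8D³N_a) = (76.2×10³)(2.1⁴)/(8·26.0³·24) = 0.43915 N/mm
F = k·δ = 0.43915 × 51.5 = 22.616 N

22.6 N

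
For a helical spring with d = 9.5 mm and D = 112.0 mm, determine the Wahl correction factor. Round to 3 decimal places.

C = D/d = 112.0/9.5 = 11.7895
K_W = (4C−1)/(4C−4) + 0.615/C = 46.158/43.158 + 0.0522 = 1.1217

1.122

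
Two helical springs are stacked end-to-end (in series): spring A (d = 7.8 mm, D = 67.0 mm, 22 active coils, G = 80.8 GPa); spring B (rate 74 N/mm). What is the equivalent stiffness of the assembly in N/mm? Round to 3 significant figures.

5.25 N/mm

k_A = Gd⁴/(8D³N_a) = (80.8×10³)(7.8⁴)/(8·67.0³·22) = 5.6501 N/mm
Series: 1/k_eq = 1/5.6501 + 1/74 = 0.1905; k_eq = 5.2493 N/mm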